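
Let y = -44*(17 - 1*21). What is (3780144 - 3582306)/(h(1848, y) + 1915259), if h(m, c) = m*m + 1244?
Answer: 197838/5331607 ≈ 0.037107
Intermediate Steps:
y = 176 (y = -44*(17 - 21) = -44*(-4) = 176)
h(m, c) = 1244 + m² (h(m, c) = m² + 1244 = 1244 + m²)
(3780144 - 3582306)/(h(1848, y) + 1915259) = (3780144 - 3582306)/((1244 + 1848²) + 1915259) = 197838/((1244 + 3415104) + 1915259) = 197838/(3416348 + 1915259) = 197838/5331607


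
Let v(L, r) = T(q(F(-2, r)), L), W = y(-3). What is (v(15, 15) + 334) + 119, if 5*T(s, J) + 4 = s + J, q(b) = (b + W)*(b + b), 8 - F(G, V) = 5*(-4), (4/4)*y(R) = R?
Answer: 3676/5 ≈ 735.20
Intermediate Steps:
y(R) = R
F(G, V) = 28 (F(G, V) = 8 - 5*(-4) = 8 - 1*(-20) = 8 + 20 = 28)
W = -3
q(b) = 2*b*(-3 + b) (q(b) = (b - 3)*(b + b) = (-3 + b)*(2*b) = 2*b*(-3 + b))
T(s, J) = -4/5 + J/5 + s/5 (T(s, J) = -4/5 + (s + J)/5 = -4/5 + (J + s)/5 = -4/5 + (J/5 + s/5) = -4/5 + J/5 + s/5)
v(L, r) = 1396/5 + L/5 (v(L, r) = -4/5 + L/5 + (2*28*(-3 + 28))/5 = -4/5 + L/5 + (2*28*25)/5 = -4/5 + L/5 + (1/5)*1400 = -4/5 + L/5 + 280 = 1396/5 + L/5)
(v(15, 15) + 334) + 119 = ((1396/5 + (1/5)*15) + 334) + 119 = ((1396/5 + 3) + 334) + 119 = (1411/5 + 334) + 119 = 3081/5 + 119 = 3676/5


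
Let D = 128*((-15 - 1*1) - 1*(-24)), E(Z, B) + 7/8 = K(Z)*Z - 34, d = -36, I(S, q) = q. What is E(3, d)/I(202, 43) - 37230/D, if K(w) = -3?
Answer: -822909/22016 ≈ -37.378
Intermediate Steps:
E(Z, B) = -279/8 - 3*Z (E(Z, B) = -7/8 + (-3*Z - 34) = -7/8 + (-34 - 3*Z) = -279/8 - 3*Z)
D = 1024 (D = 128*((-15 - 1) + 24) = 128*(-16 + 24) = 128*8 = 1024)
E(3, d)/I(202, 43) - 37230/D = (-279/8 - 3*3)/43 - 37230/1024 = (-279/8 - 9)*(1/43) - 37230*1/1024 = -351/8*1/43 - 18615/512 = -351/344 - 18615/512 = -822909/22016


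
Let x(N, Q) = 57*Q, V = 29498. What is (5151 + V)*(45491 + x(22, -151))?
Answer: 1277993716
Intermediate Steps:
(5151 + V)*(45491 + x(22, -151)) = (5151 + 29498)*(45491 + 57*(-151)) = 34649*(45491 - 8607) = 34649*36884 = 1277993716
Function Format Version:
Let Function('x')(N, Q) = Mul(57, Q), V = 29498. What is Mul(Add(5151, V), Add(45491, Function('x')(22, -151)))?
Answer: 1277993716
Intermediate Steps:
Mul(Add(5151, V), Add(45491, Function('x')(22, -151))) = Mul(Add(5151, 29498), Add(45491, Mul(57, -151))) = Mul(34649, Add(45491, -8607)) = Mul(34649, 36884) = 1277993716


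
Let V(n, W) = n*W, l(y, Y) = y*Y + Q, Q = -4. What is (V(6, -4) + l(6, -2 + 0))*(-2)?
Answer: 80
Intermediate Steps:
l(y, Y) = -4 + Y*y (l(y, Y) = y*Y - 4 = Y*y - 4 = -4 + Y*y)
V(n, W) = W*n
(V(6, -4) + l(6, -2 + 0))*(-2) = (-4*6 + (-4 + (-2 + 0)*6))*(-2) = (-24 + (-4 - 2*6))*(-2) = (-24 + (-4 - 12))*(-2) = (-24 - 16)*(-2) = -40*(-2) = 80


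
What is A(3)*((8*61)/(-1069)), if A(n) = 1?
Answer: -488/1069 ≈ -0.45650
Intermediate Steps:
A(3)*((8*61)/(-1069)) = 1*((8*61)/(-1069)) = 1*(488*(-1/1069)) = 1*(-488/1069) = -488/1069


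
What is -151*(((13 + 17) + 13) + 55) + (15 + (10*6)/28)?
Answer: -103466/7 ≈ -14781.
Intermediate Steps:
-151*(((13 + 17) + 13) + 55) + (15 + (10*6)/28) = -151*((30 + 13) + 55) + (15 + 60*(1/28)) = -151*(43 + 55) + (15 + 15/7) = -151*98 + 120/7 = -14798 + 120/7 = -103466/7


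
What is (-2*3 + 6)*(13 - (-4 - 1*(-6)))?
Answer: 0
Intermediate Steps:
(-2*3 + 6)*(13 - (-4 - 1*(-6))) = (-6 + 6)*(13 - (-4 + 6)) = 0*(13 - 1*2) = 0*(13 - 2) = 0*11 = 0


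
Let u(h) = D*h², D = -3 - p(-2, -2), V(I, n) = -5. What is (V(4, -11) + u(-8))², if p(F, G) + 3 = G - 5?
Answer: 196249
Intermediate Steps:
p(F, G) = -8 + G (p(F, G) = -3 + (G - 5) = -3 + (-5 + G) = -8 + G)
D = 7 (D = -3 - (-8 - 2) = -3 - 1*(-10) = -3 + 10 = 7)
u(h) = 7*h²
(V(4, -11) + u(-8))² = (-5 + 7*(-8)²)² = (-5 + 7*64)² = (-5 + 448)² = 443² = 196249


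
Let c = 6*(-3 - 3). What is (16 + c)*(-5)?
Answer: 100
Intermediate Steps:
c = -36 (c = 6*(-6) = -36)
(16 + c)*(-5) = (16 - 36)*(-5) = -20*(-5) = 100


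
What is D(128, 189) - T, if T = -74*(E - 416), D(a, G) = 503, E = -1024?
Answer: -106057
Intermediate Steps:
T = 106560 (T = -74*(-1024 - 416) = -74*(-1440) = 106560)
D(128, 189) - T = 503 - 1*106560 = 503 - 106560 = -106057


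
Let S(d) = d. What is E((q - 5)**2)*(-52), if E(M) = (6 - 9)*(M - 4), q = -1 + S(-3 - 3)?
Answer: 21840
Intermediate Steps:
q = -7 (q = -1 + (-3 - 3) = -1 - 6 = -7)
E(M) = 12 - 3*M (E(M) = -3*(-4 + M) = 12 - 3*M)
E((q - 5)**2)*(-52) = (12 - 3*(-7 - 5)**2)*(-52) = (12 - 3*(-12)**2)*(-52) = (12 - 3*144)*(-52) = (12 - 432)*(-52) = -420*(-52) = 21840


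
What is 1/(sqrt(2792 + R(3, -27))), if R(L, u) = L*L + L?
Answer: sqrt(701)/1402 ≈ 0.018885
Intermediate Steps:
R(L, u) = L + L**2 (R(L, u) = L**2 + L = L + L**2)
1/(sqrt(2792 + R(3, -27))) = 1/(sqrt(2792 + 3*(1 + 3))) = 1/(sqrt(2792 + 3*4)) = 1/(sqrt(2792 + 12)) = 1/(sqrt(2804)) = 1/(2*sqrt(701)) = sqrt(701)/1402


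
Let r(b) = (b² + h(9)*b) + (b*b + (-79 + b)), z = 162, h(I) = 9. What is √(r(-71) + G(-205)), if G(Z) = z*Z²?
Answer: √6817343 ≈ 2611.0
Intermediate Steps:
G(Z) = 162*Z²
r(b) = -79 + 2*b² + 10*b (r(b) = (b² + 9*b) + (b*b + (-79 + b)) = (b² + 9*b) + (b² + (-79 + b)) = (b² + 9*b) + (-79 + b + b²) = -79 + 2*b² + 10*b)
√(r(-71) + G(-205)) = √((-79 + 2*(-71)² + 10*(-71)) + 162*(-205)²) = √((-79 + 2*5041 - 710) + 162*42025) = √((-79 + 10082 - 710) + 6808050) = √(9293 + 6808050) = √6817343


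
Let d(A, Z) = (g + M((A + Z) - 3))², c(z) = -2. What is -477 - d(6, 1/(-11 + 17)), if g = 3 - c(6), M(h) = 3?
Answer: -541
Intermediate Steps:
g = 5 (g = 3 - 1*(-2) = 3 + 2 = 5)
d(A, Z) = 64 (d(A, Z) = (5 + 3)² = 8² = 64)
-477 - d(6, 1/(-11 + 17)) = -477 - 1*64 = -477 - 64 = -541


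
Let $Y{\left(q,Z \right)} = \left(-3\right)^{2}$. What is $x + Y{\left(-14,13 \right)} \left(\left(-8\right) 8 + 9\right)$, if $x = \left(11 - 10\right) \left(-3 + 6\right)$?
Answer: $-492$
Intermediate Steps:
$Y{\left(q,Z \right)} = 9$
$x = 3$ ($x = 1 \cdot 3 = 3$)
$x + Y{\left(-14,13 \right)} \left(\left(-8\right) 8 + 9\right) = 3 + 9 \left(\left(-8\right) 8 + 9\right) = 3 + 9 \left(-64 + 9\right) = 3 + 9 \left(-55\right) = 3 - 495 = -492$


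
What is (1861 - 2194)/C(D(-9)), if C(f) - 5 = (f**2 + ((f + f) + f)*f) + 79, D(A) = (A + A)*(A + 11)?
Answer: -111/1756 ≈ -0.063212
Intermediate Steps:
D(A) = 2*A*(11 + A) (D(A) = (2*A)*(11 + A) = 2*A*(11 + A))
C(f) = 84 + 4*f**2 (C(f) = 5 + ((f**2 + ((f + f) + f)*f) + 79) = 5 + ((f**2 + (2*f + f)*f) + 79) = 5 + ((f**2 + (3*f)*f) + 79) = 5 + ((f**2 + 3*f**2) + 79) = 5 + (4*f**2 + 79) = 5 + (79 + 4*f**2) = 84 + 4*f**2)
(1861 - 2194)/C(D(-9)) = (1861 - 2194)/(84 + 4*(2*(-9)*(11 - 9))**2) = -333/(84 + 4*(2*(-9)*2)**2) = -333/(84 + 4*(-36)**2) = -333/(84 + 4*1296) = -333/(84 + 5184) = -333/5268 = -333*1/5268 = -111/1756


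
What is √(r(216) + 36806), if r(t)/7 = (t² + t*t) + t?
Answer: √691502 ≈ 831.57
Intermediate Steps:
r(t) = 7*t + 14*t² (r(t) = 7*((t² + t*t) + t) = 7*((t² + t²) + t) = 7*(2*t² + t) = 7*(t + 2*t²) = 7*t + 14*t²)
√(r(216) + 36806) = √(7*216*(1 + 2*216) + 36806) = √(7*216*(1 + 432) + 36806) = √(7*216*433 + 36806) = √(654696 + 36806) = √691502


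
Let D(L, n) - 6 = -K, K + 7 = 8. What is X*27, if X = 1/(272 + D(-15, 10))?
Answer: 27/277 ≈ 0.097473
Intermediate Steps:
K = 1 (K = -7 + 8 = 1)
D(L, n) = 5 (D(L, n) = 6 - 1*1 = 6 - 1 = 5)
X = 1/277 (X = 1/(272 + 5) = 1/277 ≈ 0.0036101)
X*27 = (1/277)*27 = 27/277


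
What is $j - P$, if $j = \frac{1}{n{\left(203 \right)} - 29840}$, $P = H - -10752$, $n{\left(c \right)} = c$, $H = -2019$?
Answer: $- \frac{258819922}{29637} \approx -8733.0$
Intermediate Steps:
$P = 8733$ ($P = -2019 - -10752 = -2019 + 10752 = 8733$)
$j = - \frac{1}{29637}$ ($j = \frac{1}{203 - 29840} = \frac{1}{-29637} = - \frac{1}{29637} \approx -3.3742 \cdot 10^{-5}$)
$j - P = - \frac{1}{29637} - 8733 = - \frac{258819922}{29637}$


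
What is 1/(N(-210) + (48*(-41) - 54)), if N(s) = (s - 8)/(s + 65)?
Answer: -145/292972 ≈ -0.00049493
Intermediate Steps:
N(s) = (-8 + s)/(65 + s)
1/(N(-210) + (48*(-41) - 54)) = 1/((-8 - 210)/(65 - 210) + (48*(-41) - 54)) = 1/(-218/(-145) + (-1968 - 54)) = 1/(-1/145*(-218) - 2022) = 1/(218/145 - 2022) = 1/(-292972/145) = -145/292972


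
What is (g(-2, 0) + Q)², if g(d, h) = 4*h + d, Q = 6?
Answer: 16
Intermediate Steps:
g(d, h) = d + 4*h
(g(-2, 0) + Q)² = ((-2 + 4*0) + 6)² = ((-2 + 0) + 6)² = (-2 + 6)² = 4² = 16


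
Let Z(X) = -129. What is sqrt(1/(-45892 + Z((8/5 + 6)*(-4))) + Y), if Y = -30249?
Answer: I*sqrt(64065338453830)/46021 ≈ 173.92*I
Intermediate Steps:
sqrt(1/(-45892 + Z((8/5 + 6)*(-4))) + Y) = sqrt(1/(-45892 - 129) - 30249) = sqrt(1/(-46021) - 30249) = sqrt(-1/46021 - 30249) = sqrt(-1392089230/46021) = I*sqrt(64065338453830)/46021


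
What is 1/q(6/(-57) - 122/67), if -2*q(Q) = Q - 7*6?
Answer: 1273/27959 ≈ 0.045531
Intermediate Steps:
q(Q) = 21 - Q/2 (q(Q) = -(Q - 7*6)/2 = -(Q - 42)/2 = -(-42 + Q)/2 = 21 - Q/2)
1/q(6/(-57) - 122/67) = 1/(21 - (6/(-57) - 122/67)/2) = 1/(21 - (6*(-1/57) - 122*1/67)/2) = 1/(21 - (-2/19 - 122/67)/2) = 1/(21 - 1/2*(-2452/1273)) = 1/(21 + 1226/1273) = 1/(27959/1273) = 1273/27959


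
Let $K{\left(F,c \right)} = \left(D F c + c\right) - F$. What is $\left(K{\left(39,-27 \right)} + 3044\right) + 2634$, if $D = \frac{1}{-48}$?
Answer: $\frac{90143}{16} \approx 5633.9$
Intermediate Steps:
$D = - \frac{1}{48} \approx -0.020833$
$K{\left(F,c \right)} = c - F - \frac{F c}{48}$ ($K{\left(F,c \right)} = \left(- \frac{F}{48} c + c\right) - F = \left(- \frac{F c}{48} + c\right) - F = \left(c - \frac{F c}{48}\right) - F = c - F - \frac{F c}{48}$)
$\left(K{\left(39,-27 \right)} + 3044\right) + 2634 = \left(\left(-27 - 39 - \frac{13}{16} \left(-27\right)\right) + 3044\right) + 2634 = \left(\left(-27 - 39 + \frac{351}{16}\right) + 3044\right) + 2634 = \left(- \frac{705}{16} + 3044\right) + 2634 = \frac{47999}{16} + 2634 = \frac{90143}{16}$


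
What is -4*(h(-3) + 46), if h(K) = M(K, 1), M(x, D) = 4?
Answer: -200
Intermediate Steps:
h(K) = 4
-4*(h(-3) + 46) = -4*(4 + 46) = -4*50 = -200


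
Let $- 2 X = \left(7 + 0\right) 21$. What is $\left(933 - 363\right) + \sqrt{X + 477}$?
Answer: $570 + \frac{\sqrt{1614}}{2} \approx 590.09$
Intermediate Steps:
$X = - \frac{147}{2}$ ($X = - \frac{\left(7 + 0\right) 21}{2} = - \frac{7 \cdot 21}{2} = \left(- \frac{1}{2}\right) 147 = - \frac{147}{2} \approx -73.5$)
$\left(933 - 363\right) + \sqrt{X + 477} = \left(933 - 363\right) + \sqrt{- \frac{147}{2} + 477} = 570 + \sqrt{\frac{807}{2}} = 570 + \frac{\sqrt{1614}}{2}$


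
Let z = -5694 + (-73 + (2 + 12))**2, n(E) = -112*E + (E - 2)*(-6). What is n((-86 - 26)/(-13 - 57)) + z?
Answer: -11949/5 ≈ -2389.8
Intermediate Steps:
n(E) = 12 - 118*E (n(E) = -112*E + (-2 + E)*(-6) = -112*E + (12 - 6*E) = 12 - 118*E)
z = -2213 (z = -5694 + (-73 + 14)**2 = -5694 + (-59)**2 = -5694 + 3481 = -2213)
n((-86 - 26)/(-13 - 57)) + z = (12 - 118*(-86 - 26)/(-13 - 57)) - 2213 = (12 - (-13216)/(-70)) - 2213 = (12 - (-13216)*(-1)/70) - 2213 = (12 - 118*8/5) - 2213 = (12 - 944/5) - 2213 = -884/5 - 2213 = -11949/5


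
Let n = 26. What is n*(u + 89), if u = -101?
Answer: -312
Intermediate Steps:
n*(u + 89) = 26*(-101 + 89) = 26*(-12) = -312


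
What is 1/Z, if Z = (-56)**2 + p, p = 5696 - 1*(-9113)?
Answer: 1/17945 ≈ 5.5726e-5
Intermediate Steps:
p = 14809 (p = 5696 + 9113 = 14809)
Z = 17945 (Z = (-56)**2 + 14809 = 3136 + 14809 = 17945)
1/Z = 1/17945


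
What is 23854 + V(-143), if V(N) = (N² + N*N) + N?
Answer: 64609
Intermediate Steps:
V(N) = N + 2*N² (V(N) = (N² + N²) + N = 2*N² + N = N + 2*N²)
23854 + V(-143) = 23854 - 143*(1 + 2*(-143)) = 23854 - 143*(1 - 286) = 23854 - 143*(-285) = 23854 + 40755 = 64609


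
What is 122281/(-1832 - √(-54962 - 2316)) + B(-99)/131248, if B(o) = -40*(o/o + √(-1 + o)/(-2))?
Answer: -1837634684531/28000956906 + 25*I/16406 + 122281*I*√57278/3413502 ≈ -65.628 + 8.5749*I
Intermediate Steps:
B(o) = -40 + 20*√(-1 + o) (B(o) = -40*(1 + √(-1 + o)*(-½)) = -40*(1 - √(-1 + o)/2) = -40 + 20*√(-1 + o))
122281/(-1832 - √(-54962 - 2316)) + B(-99)/131248 = 122281/(-1832 - √(-54962 - 2316)) + (-40 + 20*√(-1 - 99))/131248 = 122281/(-1832 - √(-57278)) + (-40 + 20*√(-100))*(1/131248) = 122281/(-1832 - I*√57278) + (-40 + 20*(10*I))*(1/131248) = 122281/(-1832 - I*√57278) + (-40 + 200*I)*(1/131248) = 122281/(-1832 - I*√57278) + (-5/16406 + 25*I/16406) = -5/16406 + 122281/(-1832 - I*√57278) + 25*I/16406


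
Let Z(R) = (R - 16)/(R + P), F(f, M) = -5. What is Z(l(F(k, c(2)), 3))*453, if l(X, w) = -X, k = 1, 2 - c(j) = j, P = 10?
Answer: -1661/5 ≈ -332.20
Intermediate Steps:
c(j) = 2 - j
Z(R) = (-16 + R)/(10 + R) (Z(R) = (R - 16)/(R + 10) = (-16 + R)/(10 + R))
Z(l(F(k, c(2)), 3))*453 = ((-16 - 1*(-5))/(10 - 1*(-5)))*453 = ((-16 + 5)/(10 + 5))*453 = (-11/15)*453 = ((1/15)*(-11))*453 = -11/15*453 = -1661/5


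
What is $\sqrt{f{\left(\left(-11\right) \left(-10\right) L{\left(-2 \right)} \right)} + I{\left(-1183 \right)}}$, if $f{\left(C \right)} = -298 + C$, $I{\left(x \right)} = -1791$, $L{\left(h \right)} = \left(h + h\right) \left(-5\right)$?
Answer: $\sqrt{111} \approx 10.536$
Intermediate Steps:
$L{\left(h \right)} = - 10 h$ ($L{\left(h \right)} = 2 h \left(-5\right) = - 10 h$)
$\sqrt{f{\left(\left(-11\right) \left(-10\right) L{\left(-2 \right)} \right)} + I{\left(-1183 \right)}} = \sqrt{\left(-298 + \left(-11\right) \left(-10\right) \left(\left(-10\right) \left(-2\right)\right)\right) - 1791} = \sqrt{\left(-298 + 110 \cdot 20\right) - 1791} = \sqrt{\left(-298 + 2200\right) - 1791} = \sqrt{1902 - 1791} = \sqrt{111}$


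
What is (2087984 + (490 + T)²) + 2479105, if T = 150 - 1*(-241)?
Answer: 5343250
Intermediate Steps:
T = 391 (T = 150 + 241 = 391)
(2087984 + (490 + T)²) + 2479105 = (2087984 + (490 + 391)²) + 2479105 = (2087984 + 881²) + 2479105 = (2087984 + 776161) + 2479105 = 2864145 + 2479105 = 5343250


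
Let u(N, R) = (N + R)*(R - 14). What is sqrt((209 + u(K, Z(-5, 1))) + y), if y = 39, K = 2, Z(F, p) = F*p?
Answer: sqrt(305) ≈ 17.464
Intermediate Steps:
u(N, R) = (-14 + R)*(N + R) (u(N, R) = (N + R)*(-14 + R) = (-14 + R)*(N + R))
sqrt((209 + u(K, Z(-5, 1))) + y) = sqrt((209 + ((-5*1)**2 - 14*2 - (-70) + 2*(-5*1))) + 39) = sqrt((209 + ((-5)**2 - 28 - 14*(-5) + 2*(-5))) + 39) = sqrt((209 + (25 - 28 + 70 - 10)) + 39) = sqrt((209 + 57) + 39) = sqrt(266 + 39) = sqrt(305)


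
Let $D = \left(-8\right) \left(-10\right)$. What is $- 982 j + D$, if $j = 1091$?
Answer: $-1071282$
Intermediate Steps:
$D = 80$
$- 982 j + D = \left(-982\right) 1091 + 80 = -1071362 + 80 = -1071282$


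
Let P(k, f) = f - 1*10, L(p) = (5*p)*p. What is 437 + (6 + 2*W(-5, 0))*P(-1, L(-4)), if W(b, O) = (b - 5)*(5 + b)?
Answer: 857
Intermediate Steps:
L(p) = 5*p²
W(b, O) = (-5 + b)*(5 + b)
P(k, f) = -10 + f (P(k, f) = f - 10 = -10 + f)
437 + (6 + 2*W(-5, 0))*P(-1, L(-4)) = 437 + (6 + 2*(-25 + (-5)²))*(-10 + 5*(-4)²) = 437 + (6 + 2*(-25 + 25))*(-10 + 5*16) = 437 + (6 + 2*0)*(-10 + 80) = 437 + (6 + 0)*70 = 437 + 6*70 = 437 + 420 = 857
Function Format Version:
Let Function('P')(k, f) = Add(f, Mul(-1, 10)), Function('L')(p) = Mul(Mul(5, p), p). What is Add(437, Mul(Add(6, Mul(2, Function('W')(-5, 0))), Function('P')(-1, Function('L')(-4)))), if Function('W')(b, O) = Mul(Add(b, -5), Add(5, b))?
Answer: 857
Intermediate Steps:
Function('L')(p) = Mul(5, Pow(p, 2))
Function('W')(b, O) = Mul(Add(-5, b), Add(5, b))
Function('P')(k, f) = Add(-10, f) (Function('P')(k, f) = Add(f, -10) = Add(-10, f))
Add(437, Mul(Add(6, Mul(2, Function('W')(-5, 0))), Function('P')(-1, Function('L')(-4)))) = Add(437, Mul(Add(6, Mul(2, Add(-25, Pow(-5, 2)))), Add(-10, Mul(5, Pow(-4, 2))))) = Add(437, Mul(Add(6, Mul(2, Add(-25, 25))), Add(-10, Mul(5, 16)))) = Add(437, Mul(Add(6, Mul(2, 0)), Add(-10, 80))) = Add(437, Mul(Add(6, 0), 70)) = Add(437, Mul(6, 70)) = Add(437, 420) = 857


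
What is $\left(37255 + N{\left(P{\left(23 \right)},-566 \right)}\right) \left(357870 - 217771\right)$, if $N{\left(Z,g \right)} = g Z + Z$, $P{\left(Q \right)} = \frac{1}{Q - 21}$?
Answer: $\frac{10359620555}{2} \approx 5.1798 \cdot 10^{9}$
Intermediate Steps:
$P{\left(Q \right)} = \frac{1}{-21 + Q}$
$N{\left(Z,g \right)} = Z + Z g$ ($N{\left(Z,g \right)} = Z g + Z = Z + Z g$)
$\left(37255 + N{\left(P{\left(23 \right)},-566 \right)}\right) \left(357870 - 217771\right) = \left(37255 + \frac{1 - 566}{-21 + 23}\right) \left(357870 - 217771\right) = \left(37255 + \frac{1}{2} \left(-565\right)\right) 140099 = \left(37255 - \frac{565}{2}\right) 140099 = \frac{73945}{2} \cdot 140099 = \frac{10359620555}{2}$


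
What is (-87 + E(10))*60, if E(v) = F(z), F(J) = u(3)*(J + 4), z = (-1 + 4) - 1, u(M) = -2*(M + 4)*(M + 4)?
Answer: -40500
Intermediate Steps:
u(M) = -2*(4 + M)² (u(M) = -2*(4 + M)*(4 + M) = -2*(4 + M)²)
z = 2 (z = 3 - 1 = 2)
F(J) = -392 - 98*J (F(J) = (-2*(4 + 3)²)*(J + 4) = (-2*7²)*(4 + J) = (-2*49)*(4 + J) = -98*(4 + J) = -392 - 98*J)
E(v) = -588 (E(v) = -392 - 98*2 = -392 - 196 = -588)
(-87 + E(10))*60 = (-87 - 588)*60 = -675*60 = -40500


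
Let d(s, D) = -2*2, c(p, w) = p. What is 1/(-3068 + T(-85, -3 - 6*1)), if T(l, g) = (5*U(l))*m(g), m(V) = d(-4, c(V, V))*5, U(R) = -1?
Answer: -1/2968 ≈ -0.00033693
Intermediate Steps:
d(s, D) = -4 (d(s, D) = -1*4 = -4)
m(V) = -20 (m(V) = -4*5 = -20)
T(l, g) = 100 (T(l, g) = (5*(-1))*(-20) = -5*(-20) = 100)
1/(-3068 + T(-85, -3 - 6*1)) = 1/(-3068 + 100) = 1/(-2968) = -1/2968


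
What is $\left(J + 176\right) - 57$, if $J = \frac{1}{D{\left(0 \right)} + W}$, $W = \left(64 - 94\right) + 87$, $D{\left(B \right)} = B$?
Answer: $\frac{6784}{57} \approx 119.02$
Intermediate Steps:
$W = 57$ ($W = -30 + 87 = 57$)
$J = \frac{1}{57}$ ($J = \frac{1}{0 + 57} = \frac{1}{57} \approx 0.017544$)
$\left(J + 176\right) - 57 = \left(\frac{1}{57} + 176\right) - 57 = \frac{10033}{57} - 57 = \frac{6784}{57}$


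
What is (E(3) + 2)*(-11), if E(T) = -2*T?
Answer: 44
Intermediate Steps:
(E(3) + 2)*(-11) = (-2*3 + 2)*(-11) = (-6 + 2)*(-11) = -4*(-11) = 44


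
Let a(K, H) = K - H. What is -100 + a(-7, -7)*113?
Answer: -100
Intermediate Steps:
-100 + a(-7, -7)*113 = -100 + (-7 - 1*(-7))*113 = -100 + (-7 + 7)*113 = -100 + 0*113 = -100 + 0 = -100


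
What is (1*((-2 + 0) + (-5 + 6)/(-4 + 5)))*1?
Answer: -1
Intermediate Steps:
(1*((-2 + 0) + (-5 + 6)/(-4 + 5)))*1 = (1*(-2 + 1/1))*1 = (1*(-2 + 1*1))*1 = (1*(-2 + 1))*1 = (1*(-1))*1 = -1*1 = -1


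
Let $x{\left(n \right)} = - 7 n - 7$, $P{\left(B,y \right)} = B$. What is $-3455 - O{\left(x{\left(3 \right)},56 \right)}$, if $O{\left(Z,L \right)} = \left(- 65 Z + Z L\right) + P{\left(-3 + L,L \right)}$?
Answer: $-3760$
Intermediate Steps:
$x{\left(n \right)} = -7 - 7 n$
$O{\left(Z,L \right)} = -3 + L - 65 Z + L Z$ ($O{\left(Z,L \right)} = \left(- 65 Z + Z L\right) + \left(-3 + L\right) = \left(- 65 Z + L Z\right) + \left(-3 + L\right) = -3 + L - 65 Z + L Z$)
$-3455 - O{\left(x{\left(3 \right)},56 \right)} = -3455 - \left(-3 + 56 - 65 \left(-7 - 21\right) + 56 \left(-7 - 21\right)\right) = -3455 - \left(-3 + 56 - -1820 + 56 \left(-28\right)\right) = -3455 - \left(-3 + 56 + 1820 - 1568\right) = -3455 - 305 = -3760$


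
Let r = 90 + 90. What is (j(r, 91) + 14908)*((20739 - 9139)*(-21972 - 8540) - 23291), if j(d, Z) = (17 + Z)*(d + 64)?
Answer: -14604492378660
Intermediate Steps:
r = 180
j(d, Z) = (17 + Z)*(64 + d)
(j(r, 91) + 14908)*((20739 - 9139)*(-21972 - 8540) - 23291) = ((1088 + 17*180 + 64*91 + 91*180) + 14908)*((20739 - 9139)*(-21972 - 8540) - 23291) = ((1088 + 3060 + 5824 + 16380) + 14908)*(11600*(-30512) - 23291) = (26352 + 14908)*(-353939200 - 23291) = 41260*(-353962491) = -14604492378660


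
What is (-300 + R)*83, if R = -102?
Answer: -33366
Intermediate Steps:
(-300 + R)*83 = (-300 - 102)*83 = -402*83 = -33366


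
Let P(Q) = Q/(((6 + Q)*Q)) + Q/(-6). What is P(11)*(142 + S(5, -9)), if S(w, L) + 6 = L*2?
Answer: -10679/51 ≈ -209.39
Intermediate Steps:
S(w, L) = -6 + 2*L (S(w, L) = -6 + L*2 = -6 + 2*L)
P(Q) = 1/(6 + Q) - Q/6 (P(Q) = Q/((Q*(6 + Q))) + Q*(-⅙) = Q*(1/(Q*(6 + Q))) - Q/6 = 1/(6 + Q) - Q/6)
P(11)*(142 + S(5, -9)) = ((1 - 1*11 - ⅙*11²)/(6 + 11))*(142 + (-6 + 2*(-9))) = ((1 - 11 - ⅙*121)/17)*(142 + (-6 - 18)) = ((1 - 11 - 121/6)/17)*(142 - 24) = ((1/17)*(-181/6))*118 = -181/102*118 = -10679/51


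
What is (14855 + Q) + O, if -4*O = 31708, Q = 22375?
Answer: 29303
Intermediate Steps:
O = -7927 (O = -¼*31708 = -7927)
(14855 + Q) + O = (14855 + 22375) - 7927 = 37230 - 7927 = 29303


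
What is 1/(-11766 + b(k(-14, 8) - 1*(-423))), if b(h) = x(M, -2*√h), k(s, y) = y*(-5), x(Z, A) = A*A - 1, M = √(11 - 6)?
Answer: -1/10235 ≈ -9.7704e-5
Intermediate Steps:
M = √5 ≈ 2.2361
x(Z, A) = -1 + A² (x(Z, A) = A² - 1 = -1 + A²)
k(s, y) = -5*y
b(h) = -1 + 4*h (b(h) = -1 + (-2*√h)² = -1 + 4*h)
1/(-11766 + b(k(-14, 8) - 1*(-423))) = 1/(-11766 + (-1 + 4*(-5*8 - 1*(-423)))) = 1/(-11766 + (-1 + 4*(-40 + 423))) = 1/(-11766 + (-1 + 4*383)) = 1/(-11766 + (-1 + 1532)) = 1/(-11766 + 1531) = 1/(-10235) = -1/10235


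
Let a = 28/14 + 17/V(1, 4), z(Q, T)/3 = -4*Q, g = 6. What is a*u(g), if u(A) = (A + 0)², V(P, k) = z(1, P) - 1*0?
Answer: 21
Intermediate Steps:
z(Q, T) = -12*Q (z(Q, T) = 3*(-4*Q) = -12*Q)
V(P, k) = -12 (V(P, k) = -12*1 - 1*0 = -12 + 0 = -12)
u(A) = A²
a = 7/12 (a = 28/14 + 17/(-12) = 28*(1/14) + 17*(-1/12) = 2 - 17/12 = 7/12 ≈ 0.58333)
a*u(g) = (7/12)*6² = (7/12)*36 = 21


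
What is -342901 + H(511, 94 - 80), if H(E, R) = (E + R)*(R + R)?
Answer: -328201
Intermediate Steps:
H(E, R) = 2*R*(E + R) (H(E, R) = (E + R)*(2*R) = 2*R*(E + R))
-342901 + H(511, 94 - 80) = -342901 + 2*(94 - 80)*(511 + (94 - 80)) = -342901 + 2*14*(511 + 14) = -342901 + 2*14*525 = -342901 + 14700 = -328201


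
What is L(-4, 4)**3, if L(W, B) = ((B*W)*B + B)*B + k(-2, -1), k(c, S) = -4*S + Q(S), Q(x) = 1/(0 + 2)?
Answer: -104487111/8 ≈ -1.3061e+7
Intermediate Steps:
Q(x) = 1/2
k(c, S) = 1/2 - 4*S (k(c, S) = -4*S + 1/2 = 1/2 - 4*S)
L(W, B) = 9/2 + B*(B + W*B**2) (L(W, B) = ((B*W)*B + B)*B + (1/2 - 4*(-1)) = (W*B**2 + B)*B + (1/2 + 4) = (B + W*B**2)*B + 9/2 = B*(B + W*B**2) + 9/2 = 9/2 + B*(B + W*B**2))
L(-4, 4)**3 = (9/2 + 4**2 - 4*4**3)**3 = (9/2 + 16 - 4*64)**3 = (9/2 + 16 - 256)**3 = (-471/2)**3 = -104487111/8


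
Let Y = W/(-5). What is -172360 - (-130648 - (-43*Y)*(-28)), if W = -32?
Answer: -170032/5 ≈ -34006.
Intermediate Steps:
Y = 32/5 (Y = -32/(-5) = -32*(-⅕) = 32/5 ≈ 6.4000)
-172360 - (-130648 - (-43*Y)*(-28)) = -172360 - (-130648 - (-43*32/5)*(-28)) = -172360 - (-130648 - (-1376)*(-28)/5) = -172360 - (-130648 - 1*38528/5) = -172360 - (-130648 - 38528/5) = -172360 - 1*(-691768/5) = -172360 + 691768/5 = -170032/5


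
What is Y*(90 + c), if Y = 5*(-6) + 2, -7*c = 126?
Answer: -2016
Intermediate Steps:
c = -18 (c = -1/7*126 = -18)
Y = -28 (Y = -30 + 2 = -28)
Y*(90 + c) = -28*(90 - 18) = -28*72 = -2016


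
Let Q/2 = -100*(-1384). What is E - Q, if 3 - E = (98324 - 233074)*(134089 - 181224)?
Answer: -6351718047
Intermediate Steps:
E = -6351441247 (E = 3 - (98324 - 233074)*(134089 - 181224) = 3 - (-134750)*(-47135) = 3 - 1*6351441250 = 3 - 6351441250 = -6351441247)
Q = 276800 (Q = 2*(-100*(-1384)) = 2*138400 = 276800)
E - Q = -6351441247 - 1*276800 = -6351441247 - 276800 = -6351718047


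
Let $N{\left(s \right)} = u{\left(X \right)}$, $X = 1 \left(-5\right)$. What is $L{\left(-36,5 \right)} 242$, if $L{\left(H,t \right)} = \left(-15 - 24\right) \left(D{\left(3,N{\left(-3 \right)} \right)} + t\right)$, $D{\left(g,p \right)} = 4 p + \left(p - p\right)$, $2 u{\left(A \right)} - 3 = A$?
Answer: $-9438$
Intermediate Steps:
$X = -5$
$u{\left(A \right)} = \frac{3}{2} + \frac{A}{2}$
$N{\left(s \right)} = -1$ ($N{\left(s \right)} = \frac{3}{2} + \frac{1}{2} \left(-5\right) = \frac{3}{2} - \frac{5}{2} = -1$)
$D{\left(g,p \right)} = 4 p$ ($D{\left(g,p \right)} = 4 p + 0 = 4 p$)
$L{\left(H,t \right)} = 156 - 39 t$ ($L{\left(H,t \right)} = \left(-15 - 24\right) \left(4 \left(-1\right) + t\right) = - 39 \left(-4 + t\right) = 156 - 39 t$)
$L{\left(-36,5 \right)} 242 = \left(156 - 195\right) 242 = \left(-39\right) 242 = -9438$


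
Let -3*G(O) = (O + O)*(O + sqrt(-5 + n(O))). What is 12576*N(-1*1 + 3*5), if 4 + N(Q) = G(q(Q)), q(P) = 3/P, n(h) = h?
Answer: -2483760/49 - 6288*I*sqrt(938)/49 ≈ -50689.0 - 3930.2*I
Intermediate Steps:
G(O) = -2*O*(O + sqrt(-5 + O))/3 (G(O) = -(O + O)*(O + sqrt(-5 + O))/3 = -2*O*(O + sqrt(-5 + O))/3)
N(Q) = -4 - 2*(sqrt(-5 + 3/Q) + 3/Q)/Q (N(Q) = -4 - 2*3/Q*(3/Q + sqrt(-5 + 3/Q))/3 = -4 - 2*3/Q*(sqrt(-5 + 3/Q) + 3/Q)/3 = -4 - 2*(sqrt(-5 + 3/Q) + 3/Q)/Q)
12576*N(-1*1 + 3*5) = 12576*(-4 - 6/(-1*1 + 3*5)**2 - 2*sqrt(-5 + 3/(-1*1 + 3*5))/(-1*1 + 3*5)) = 12576*(-4 - 6/(-1 + 15)**2 - 2*sqrt(-5 + 3/(-1 + 15))/(-1 + 15)) = 12576*(-4 - 6/14**2 - 2*sqrt(-5 + 3/14)/14) = 12576*(-4 - 6*1/196 - 2*1/14*sqrt(-5 + 3*(1/14))) = 12576*(-4 - 3/98 - 2*1/14*sqrt(-5 + 3/14)) = 12576*(-4 - 3/98 - 2*1/14*sqrt(-67/14)) = 12576*(-4 - 3/98 - 2*1/14*I*sqrt(938)/14) = 12576*(-4 - 3/98 - I*sqrt(938)/98) = 12576*(-395/98 - I*sqrt(938)/98) = -2483760/49 - 6288*I*sqrt(938)/49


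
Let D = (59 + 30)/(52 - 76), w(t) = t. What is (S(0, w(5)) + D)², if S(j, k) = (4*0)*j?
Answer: 7921/576 ≈ 13.752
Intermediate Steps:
S(j, k) = 0 (S(j, k) = 0*j = 0)
D = -89/24 (D = 89/(-24) = 89*(-1/24) = -89/24 ≈ -3.7083)
(S(0, w(5)) + D)² = (0 - 89/24)² = (-89/24)² = 7921/576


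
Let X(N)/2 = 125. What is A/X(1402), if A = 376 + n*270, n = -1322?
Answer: -178282/125 ≈ -1426.3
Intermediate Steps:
X(N) = 250 (X(N) = 2*125 = 250)
A = -356564 (A = 376 - 1322*270 = 376 - 356940 = -356564)
A/X(1402) = -356564/250 = -356564*1/250 = -178282/125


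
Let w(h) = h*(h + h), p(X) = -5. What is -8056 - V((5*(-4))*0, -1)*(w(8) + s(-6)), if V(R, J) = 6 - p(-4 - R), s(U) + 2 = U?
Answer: -9376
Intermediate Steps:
s(U) = -2 + U
w(h) = 2*h**2 (w(h) = h*(2*h) = 2*h**2)
V(R, J) = 11 (V(R, J) = 6 - 1*(-5) = 6 + 5 = 11)
-8056 - V((5*(-4))*0, -1)*(w(8) + s(-6)) = -8056 - 11*(2*8**2 + (-2 - 6)) = -8056 - 11*(2*64 - 8) = -8056 - 11*(128 - 8) = -8056 - 11*120 = -8056 - 1*1320 = -8056 - 1320 = -9376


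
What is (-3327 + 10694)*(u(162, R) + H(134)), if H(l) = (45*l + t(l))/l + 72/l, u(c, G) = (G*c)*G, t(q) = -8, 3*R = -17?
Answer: 2590097227/67 ≈ 3.8658e+7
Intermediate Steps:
R = -17/3 (R = (1/3)*(-17) = -17/3 ≈ -5.6667)
u(c, G) = c*G**2
H(l) = 72/l + (-8 + 45*l)/l (H(l) = (45*l - 8)/l + 72/l = (-8 + 45*l)/l + 72/l = 72/l + (-8 + 45*l)/l)
(-3327 + 10694)*(u(162, R) + H(134)) = (-3327 + 10694)*(162*(-17/3)**2 + (45 + 64/134)) = 7367*(162*(289/9) + (45 + 64*(1/134))) = 7367*(5202 + (45 + 32/67)) = 7367*(5202 + 3047/67) = 7367*(351581/67) = 2590097227/67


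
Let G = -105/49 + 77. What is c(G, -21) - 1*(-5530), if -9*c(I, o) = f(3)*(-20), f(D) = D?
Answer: 16610/3 ≈ 5536.7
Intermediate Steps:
G = 524/7 (G = -105*1/49 + 77 = -15/7 + 77 = 524/7 ≈ 74.857)
c(I, o) = 20/3 (c(I, o) = -(-20)/3 = -⅑*(-60) = 20/3)
c(G, -21) - 1*(-5530) = 20/3 - 1*(-5530) = 20/3 + 5530 = 16610/3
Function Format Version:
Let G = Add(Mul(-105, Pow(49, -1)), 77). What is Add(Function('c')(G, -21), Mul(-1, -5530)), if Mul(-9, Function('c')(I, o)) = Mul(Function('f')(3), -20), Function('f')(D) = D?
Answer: Rational(16610, 3) ≈ 5536.7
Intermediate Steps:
G = Rational(524, 7) (G = Add(Mul(-105, Rational(1, 49)), 77) = Add(Rational(-15, 7), 77) = Rational(524, 7) ≈ 74.857)
Function('c')(I, o) = Rational(20, 3) (Function('c')(I, o) = Mul(Rational(-1, 9), Mul(3, -20)) = Mul(Rational(-1, 9), -60) = Rational(20, 3))
Add(Function('c')(G, -21), Mul(-1, -5530)) = Add(Rational(20, 3), Mul(-1, -5530)) = Add(Rational(20, 3), 5530) = Rational(16610, 3)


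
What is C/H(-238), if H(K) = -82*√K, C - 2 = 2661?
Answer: 2663*I*√238/19516 ≈ 2.1051*I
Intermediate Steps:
C = 2663 (C = 2 + 2661 = 2663)
C/H(-238) = 2663/((-82*I*√238)) = 2663*(I*√238/19516) = 2663*I*√238/19516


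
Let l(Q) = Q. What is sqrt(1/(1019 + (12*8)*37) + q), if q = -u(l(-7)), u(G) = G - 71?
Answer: sqrt(1629739769)/4571 ≈ 8.8318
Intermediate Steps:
u(G) = -71 + G
q = 78 (q = -(-71 - 7) = -1*(-78) = 78)
sqrt(1/(1019 + (12*8)*37) + q) = sqrt(1/(1019 + (12*8)*37) + 78) = sqrt(1/(1019 + 96*37) + 78) = sqrt(1/(1019 + 3552) + 78) = sqrt(1/4571 + 78) = sqrt(356539/4571) = sqrt(1629739769)/4571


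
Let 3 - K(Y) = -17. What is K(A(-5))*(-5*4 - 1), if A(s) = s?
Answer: -420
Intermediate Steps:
K(Y) = 20 (K(Y) = 3 - 1*(-17) = 3 + 17 = 20)
K(A(-5))*(-5*4 - 1) = 20*(-5*4 - 1) = 20*(-20 - 1) = 20*(-21) = -420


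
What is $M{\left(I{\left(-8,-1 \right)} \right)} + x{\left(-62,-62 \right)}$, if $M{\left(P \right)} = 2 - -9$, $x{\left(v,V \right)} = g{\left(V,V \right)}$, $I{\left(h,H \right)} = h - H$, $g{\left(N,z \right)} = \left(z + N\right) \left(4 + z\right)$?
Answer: $7203$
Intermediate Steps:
$g{\left(N,z \right)} = \left(4 + z\right) \left(N + z\right)$ ($g{\left(N,z \right)} = \left(N + z\right) \left(4 + z\right) = \left(4 + z\right) \left(N + z\right)$)
$x{\left(v,V \right)} = 2 V^{2} + 8 V$ ($x{\left(v,V \right)} = V^{2} + 4 V + 4 V + V V = V^{2} + 4 V + 4 V + V^{2} = 2 V^{2} + 8 V$)
$M{\left(P \right)} = 11$ ($M{\left(P \right)} = 2 + 9 = 11$)
$M{\left(I{\left(-8,-1 \right)} \right)} + x{\left(-62,-62 \right)} = 11 + 2 \left(-62\right) \left(4 - 62\right) = 11 + 2 \left(-62\right) \left(-58\right) = 11 + 7192 = 7203$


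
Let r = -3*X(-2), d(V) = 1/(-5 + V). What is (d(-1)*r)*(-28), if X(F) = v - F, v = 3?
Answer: -70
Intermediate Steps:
X(F) = 3 - F
r = -15 (r = -3*(3 - 1*(-2)) = -3*(3 + 2) = -3*5 = -15)
(d(-1)*r)*(-28) = (-15/(-5 - 1))*(-28) = (-15/(-6))*(-28) = -⅙*(-15)*(-28) = (5/2)*(-28) = -70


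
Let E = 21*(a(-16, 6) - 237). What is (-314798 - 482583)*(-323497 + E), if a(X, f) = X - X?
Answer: 261918926594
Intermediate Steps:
a(X, f) = 0
E = -4977 (E = 21*(0 - 237) = 21*(-237) = -4977)
(-314798 - 482583)*(-323497 + E) = (-314798 - 482583)*(-323497 - 4977) = -797381*(-328474) = 261918926594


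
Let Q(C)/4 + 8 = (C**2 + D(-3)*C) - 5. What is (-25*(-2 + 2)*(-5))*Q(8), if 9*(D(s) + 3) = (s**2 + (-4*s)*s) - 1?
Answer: 0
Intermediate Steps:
D(s) = -28/9 - s**2/3 (D(s) = -3 + ((s**2 + (-4*s)*s) - 1)/9 = -3 + ((s**2 - 4*s**2) - 1)/9 = -3 + (-3*s**2 - 1)/9 = -3 + (-1 - 3*s**2)/9 = -3 + (-1/9 - s**2/3) = -28/9 - s**2/3)
Q(C) = -52 + 4*C**2 - 220*C/9 (Q(C) = -32 + 4*((C**2 + (-28/9 - 1/3*(-3)**2)*C) - 5) = -32 + 4*((C**2 + (-28/9 - 1/3*9)*C) - 5) = -32 + 4*((C**2 + (-28/9 - 3)*C) - 5) = -32 + 4*((C**2 - 55*C/9) - 5) = -32 + 4*(-5 + C**2 - 55*C/9) = -32 + (-20 + 4*C**2 - 220*C/9) = -52 + 4*C**2 - 220*C/9)
(-25*(-2 + 2)*(-5))*Q(8) = (-25*(-2 + 2)*(-5))*(-52 + 4*8**2 - 220/9*8) = (-0*(-5))*(-52 + 4*64 - 1760/9) = (-25*0)*(-52 + 256 - 1760/9) = 0*(76/9) = 0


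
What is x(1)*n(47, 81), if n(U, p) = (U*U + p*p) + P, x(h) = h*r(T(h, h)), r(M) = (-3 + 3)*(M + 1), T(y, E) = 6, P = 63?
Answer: 0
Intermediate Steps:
r(M) = 0 (r(M) = 0*(1 + M) = 0)
x(h) = 0 (x(h) = h*0 = 0)
n(U, p) = 63 + U² + p² (n(U, p) = (U*U + p*p) + 63 = (U² + p²) + 63 = 63 + U² + p²)
x(1)*n(47, 81) = 0*(63 + 47² + 81²) = 0*(63 + 2209 + 6561) = 0*8833 = 0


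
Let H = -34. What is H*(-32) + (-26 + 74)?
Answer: 1136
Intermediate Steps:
H*(-32) + (-26 + 74) = -34*(-32) + (-26 + 74) = 1088 + 48 = 1136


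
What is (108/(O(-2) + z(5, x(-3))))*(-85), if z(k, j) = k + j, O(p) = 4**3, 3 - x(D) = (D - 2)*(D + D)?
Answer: -1530/7 ≈ -218.57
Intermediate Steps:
x(D) = 3 - 2*D*(-2 + D) (x(D) = 3 - (D - 2)*(D + D) = 3 - (-2 + D)*2*D = 3 - 2*D*(-2 + D))
O(p) = 64
z(k, j) = j + k
(108/(O(-2) + z(5, x(-3))))*(-85) = (108/(64 + ((3 - 2*(-3)**2 + 4*(-3)) + 5)))*(-85) = (108/(64 + ((3 - 2*9 - 12) + 5)))*(-85) = (108/(64 + ((3 - 18 - 12) + 5)))*(-85) = (108/(64 + (-27 + 5)))*(-85) = (108/(64 - 22))*(-85) = (108/42)*(-85) = (108*(1/42))*(-85) = (18/7)*(-85) = -1530/7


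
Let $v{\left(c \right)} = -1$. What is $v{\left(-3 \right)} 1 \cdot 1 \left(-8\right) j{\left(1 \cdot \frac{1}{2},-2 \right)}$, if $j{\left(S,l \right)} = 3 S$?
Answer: $12$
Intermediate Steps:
$v{\left(-3 \right)} 1 \cdot 1 \left(-8\right) j{\left(1 \cdot \frac{1}{2},-2 \right)} = \left(-1\right) 1 \cdot 1 \left(-8\right) 3 \cdot 1 \cdot \frac{1}{2} = \left(-1\right) 1 \left(-8\right) 3 \cdot 1 \cdot \frac{1}{2} = \left(-1\right) \left(-8\right) 3 \cdot \frac{1}{2} = 8 \cdot \frac{3}{2} = 12$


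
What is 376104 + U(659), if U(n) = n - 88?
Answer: 376675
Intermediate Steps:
U(n) = -88 + n
376104 + U(659) = 376104 + (-88 + 659) = 376104 + 571 = 376675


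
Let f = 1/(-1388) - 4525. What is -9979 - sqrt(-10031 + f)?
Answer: -9979 - 7*I*sqrt(143075387)/694 ≈ -9979.0 - 120.65*I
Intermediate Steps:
f = -6280701/1388 (f = -1/1388 - 4525 = -6280701/1388 ≈ -4525.0)
-9979 - sqrt(-10031 + f) = -9979 - sqrt(-10031 - 6280701/1388) = -9979 - sqrt(-20203729/1388) = -9979 - 7*I*sqrt(143075387)/694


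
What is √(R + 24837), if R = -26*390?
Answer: 3*√1633 ≈ 121.23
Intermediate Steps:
R = -10140
√(R + 24837) = √(-10140 + 24837) = √14697 = 3*√1633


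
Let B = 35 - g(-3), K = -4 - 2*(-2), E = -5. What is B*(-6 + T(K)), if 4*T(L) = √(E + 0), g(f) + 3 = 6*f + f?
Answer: -354 + 59*I*√5/4 ≈ -354.0 + 32.982*I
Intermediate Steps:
g(f) = -3 + 7*f (g(f) = -3 + (6*f + f) = -3 + 7*f)
K = 0 (K = -4 + 4 = 0)
T(L) = I*√5/4 (T(L) = √(-5 + 0)/4 = √(-5)/4 = (I*√5)/4 = I*√5/4)
B = 59 (B = 35 - (-3 + 7*(-3)) = 35 - (-3 - 21) = 35 - 1*(-24) = 35 + 24 = 59)
B*(-6 + T(K)) = 59*(-6 + I*√5/4) = -354 + 59*I*√5/4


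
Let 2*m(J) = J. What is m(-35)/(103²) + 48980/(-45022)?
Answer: -520416705/477638398 ≈ -1.0896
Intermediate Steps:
m(J) = J/2
m(-35)/(103²) + 48980/(-45022) = ((½)*(-35))/(103²) + 48980/(-45022) = -35/2/10609 + 48980*(-1/45022) = -35/2*1/10609 - 24490/22511 = -35/21218 - 24490/22511 = -520416705/477638398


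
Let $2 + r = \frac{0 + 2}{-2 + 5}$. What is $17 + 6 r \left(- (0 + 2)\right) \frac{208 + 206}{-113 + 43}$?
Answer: $- \frac{2717}{35} \approx -77.629$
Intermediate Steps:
$r = - \frac{4}{3}$ ($r = -2 + \frac{0 + 2}{-2 + 5} = -2 + \frac{2}{3} = - \frac{4}{3} \approx -1.3333$)
$17 + 6 r \left(- (0 + 2)\right) \frac{208 + 206}{-113 + 43} = 17 + 6 \left(- \frac{4}{3}\right) \left(- (0 + 2)\right) \frac{208 + 206}{-113 + 43} = 17 + - 8 \left(\left(-1\right) 2\right) \frac{414}{-70} = 17 + \left(-8\right) \left(-2\right) 414 \left(- \frac{1}{70}\right) = 17 + 16 \left(- \frac{207}{35}\right) = 17 - \frac{3312}{35} = - \frac{2717}{35}$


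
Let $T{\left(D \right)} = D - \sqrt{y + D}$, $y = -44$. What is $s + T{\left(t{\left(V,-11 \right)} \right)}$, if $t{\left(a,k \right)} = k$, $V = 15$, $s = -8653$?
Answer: $-8664 - i \sqrt{55} \approx -8664.0 - 7.4162 i$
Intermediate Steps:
$T{\left(D \right)} = D - \sqrt{-44 + D}$
$s + T{\left(t{\left(V,-11 \right)} \right)} = -8653 - \left(11 + \sqrt{-44 - 11}\right) = -8653 - \left(11 + \sqrt{-55}\right) = -8653 - \left(11 + i \sqrt{55}\right) = -8664 - i \sqrt{55}$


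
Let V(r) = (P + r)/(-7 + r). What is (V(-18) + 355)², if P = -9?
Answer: 79245604/625 ≈ 1.2679e+5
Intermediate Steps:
V(r) = (-9 + r)/(-7 + r)
(V(-18) + 355)² = ((-9 - 18)/(-7 - 18) + 355)² = (-27/(-25) + 355)² = (-1/25*(-27) + 355)² = (27/25 + 355)² = (8902/25)² = 79245604/625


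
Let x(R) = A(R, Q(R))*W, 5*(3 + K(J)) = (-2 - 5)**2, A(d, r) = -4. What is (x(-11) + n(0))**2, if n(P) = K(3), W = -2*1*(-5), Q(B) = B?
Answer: 27556/25 ≈ 1102.2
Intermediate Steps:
W = 10 (W = -2*(-5) = 10)
K(J) = 34/5 (K(J) = -3 + (-2 - 5)**2/5 = -3 + (1/5)*(-7)**2 = -3 + (1/5)*49 = -3 + 49/5 = 34/5)
n(P) = 34/5
x(R) = -40 (x(R) = -4*10 = -40)
(x(-11) + n(0))**2 = (-40 + 34/5)**2 = (-166/5)**2 = 27556/25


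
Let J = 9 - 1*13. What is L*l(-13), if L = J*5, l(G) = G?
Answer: 260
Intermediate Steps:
J = -4 (J = 9 - 13 = -4)
L = -20 (L = -4*5 = -20)
L*l(-13) = -20*(-13) = 260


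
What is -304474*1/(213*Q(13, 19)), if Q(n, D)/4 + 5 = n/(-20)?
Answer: 1522370/24069 ≈ 63.250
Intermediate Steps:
Q(n, D) = -20 - n/5 (Q(n, D) = -20 + 4*(n/(-20)) = -20 + 4*(n*(-1/20)) = -20 + 4*(-n/20) = -20 - n/5)
-304474*1/(213*Q(13, 19)) = -304474*1/(213*(-20 - ⅕*13)) = -304474*1/(213*(-20 - 13/5)) = -304474/((-113/5*213)) = -304474/(-24069/5) = -304474*(-5/24069) = 1522370/24069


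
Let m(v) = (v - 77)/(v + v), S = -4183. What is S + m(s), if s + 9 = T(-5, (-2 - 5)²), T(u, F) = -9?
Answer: -150493/36 ≈ -4180.4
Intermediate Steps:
s = -18 (s = -9 - 9 = -18)
m(v) = (-77 + v)/(2*v) (m(v) = (-77 + v)/((2*v)) = (-77 + v)*(1/(2*v)) = (-77 + v)/(2*v))
S + m(s) = -4183 + (½)*(-77 - 18)/(-18) = -4183 + (½)*(-1/18)*(-95) = -4183 + 95/36 = -150493/36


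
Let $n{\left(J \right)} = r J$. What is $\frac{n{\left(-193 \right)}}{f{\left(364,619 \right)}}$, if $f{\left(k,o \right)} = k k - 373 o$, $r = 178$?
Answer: $\frac{34354}{98391} \approx 0.34916$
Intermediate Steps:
$n{\left(J \right)} = 178 J$
$f{\left(k,o \right)} = k^{2} - 373 o$
$\frac{n{\left(-193 \right)}}{f{\left(364,619 \right)}} = \frac{178 \left(-193\right)}{364^{2} - 230887} = - \frac{34354}{132496 - 230887} = - \frac{34354}{-98391} = \left(-34354\right) \left(- \frac{1}{98391}\right) = \frac{34354}{98391}$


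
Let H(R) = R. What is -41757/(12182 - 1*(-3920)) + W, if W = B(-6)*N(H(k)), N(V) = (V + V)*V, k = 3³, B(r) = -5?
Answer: -117425337/16102 ≈ -7292.6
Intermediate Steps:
k = 27
N(V) = 2*V² (N(V) = (2*V)*V = 2*V²)
W = -7290 (W = -10*27² = -10*729 = -5*1458 = -7290)
-41757/(12182 - 1*(-3920)) + W = -41757/(12182 - 1*(-3920)) - 7290 = -41757/(12182 + 3920) - 7290 = -41757/16102 - 7290 = -117425337/16102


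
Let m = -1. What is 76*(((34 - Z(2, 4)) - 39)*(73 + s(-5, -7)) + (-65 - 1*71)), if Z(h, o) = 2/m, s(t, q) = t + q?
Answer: -24244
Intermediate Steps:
s(t, q) = q + t
Z(h, o) = -2 (Z(h, o) = 2/(-1) = 2*(-1) = -2)
76*(((34 - Z(2, 4)) - 39)*(73 + s(-5, -7)) + (-65 - 1*71)) = 76*(((34 - 1*(-2)) - 39)*(73 + (-7 - 5)) + (-65 - 1*71)) = 76*(((34 + 2) - 39)*(73 - 12) + (-65 - 71)) = 76*((36 - 39)*61 - 136) = 76*(-3*61 - 136) = 76*(-183 - 136) = 76*(-319) = -24244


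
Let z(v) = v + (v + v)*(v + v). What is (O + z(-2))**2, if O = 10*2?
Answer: 1156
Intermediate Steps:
z(v) = v + 4*v**2 (z(v) = v + (2*v)*(2*v) = v + 4*v**2)
O = 20
(O + z(-2))**2 = (20 - 2*(1 + 4*(-2)))**2 = (20 - 2*(1 - 8))**2 = (20 - 2*(-7))**2 = (20 + 14)**2 = 34**2 = 1156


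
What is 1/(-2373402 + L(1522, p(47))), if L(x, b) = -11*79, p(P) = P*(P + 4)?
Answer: -1/2374271 ≈ -4.2118e-7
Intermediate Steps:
p(P) = P*(4 + P)
L(x, b) = -869
1/(-2373402 + L(1522, p(47))) = 1/(-2373402 - 869) = 1/(-2374271) = -1/2374271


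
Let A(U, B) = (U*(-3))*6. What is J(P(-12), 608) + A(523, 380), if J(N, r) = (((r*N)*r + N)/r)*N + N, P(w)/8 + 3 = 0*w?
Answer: 6474648/19 ≈ 3.4077e+5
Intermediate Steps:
A(U, B) = -18*U (A(U, B) = -3*U*6 = -18*U)
P(w) = -24 (P(w) = -24 + 8*(0*w) = -24 + 8*0 = -24 + 0 = -24)
J(N, r) = N + N*(N + N*r²)/r (J(N, r) = (((N*r)*r + N)/r)*N + N = ((N*r² + N)/r)*N + N = ((N + N*r²)/r)*N + N = N*(N + N*r²)/r + N = N + N*(N + N*r²)/r)
J(P(-12), 608) + A(523, 380) = -24*(-24 + 608*(1 - 24*608))/608 - 18*523 = -24*1/608*(-24 + 608*(1 - 14592)) - 9414 = -24*1/608*(-24 + 608*(-14591)) - 9414 = -24*1/608*(-24 - 8871328) - 9414 = -24*1/608*(-8871352) - 9414 = 6653514/19 - 9414 = 6474648/19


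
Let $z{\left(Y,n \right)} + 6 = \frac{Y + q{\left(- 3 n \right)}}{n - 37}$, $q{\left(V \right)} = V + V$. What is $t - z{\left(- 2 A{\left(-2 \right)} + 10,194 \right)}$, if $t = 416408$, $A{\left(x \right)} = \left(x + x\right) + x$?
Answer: $\frac{65378140}{157} \approx 4.1642 \cdot 10^{5}$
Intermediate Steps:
$A{\left(x \right)} = 3 x$ ($A{\left(x \right)} = 2 x + x = 3 x$)
$q{\left(V \right)} = 2 V$
$z{\left(Y,n \right)} = -6 + \frac{Y - 6 n}{-37 + n}$ ($z{\left(Y,n \right)} = -6 + \frac{Y + 2 \left(- 3 n\right)}{n - 37} = -6 + \frac{Y - 6 n}{-37 + n}$)
$t - z{\left(- 2 A{\left(-2 \right)} + 10,194 \right)} = 416408 - \frac{222 - \left(-10 + 2 \cdot 3 \left(-2\right)\right) - 2328}{-37 + 194} = 416408 - \frac{222 + \left(\left(-2\right) \left(-6\right) + 10\right) - 2328}{157} = 416408 - \frac{222 + \left(12 + 10\right) - 2328}{157} = 416408 - \frac{222 + 22 - 2328}{157} = 416408 - \frac{1}{157} \left(-2084\right) = 416408 - - \frac{2084}{157} = 416408 + \frac{2084}{157} = \frac{65378140}{157}$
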